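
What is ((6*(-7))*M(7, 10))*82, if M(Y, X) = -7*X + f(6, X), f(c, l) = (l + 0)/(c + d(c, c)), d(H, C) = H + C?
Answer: 717500/3 ≈ 2.3917e+5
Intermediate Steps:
d(H, C) = C + H
f(c, l) = l/(3*c) (f(c, l) = (l + 0)/(c + (c + c)) = l/(c + 2*c) = l/((3*c)) = l*(1/(3*c)) = l/(3*c))
M(Y, X) = -125*X/18 (M(Y, X) = -7*X + (⅓)*X/6 = -7*X + (⅓)*X*(⅙) = -7*X + X/18 = -125*X/18)
((6*(-7))*M(7, 10))*82 = ((6*(-7))*(-125/18*10))*82 = -42*(-625/9)*82 = (8750/3)*82 = 717500/3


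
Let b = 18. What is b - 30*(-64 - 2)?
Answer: 1998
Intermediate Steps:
b - 30*(-64 - 2) = 18 - 30*(-64 - 2) = 18 - 30*(-66) = 18 + 1980 = 1998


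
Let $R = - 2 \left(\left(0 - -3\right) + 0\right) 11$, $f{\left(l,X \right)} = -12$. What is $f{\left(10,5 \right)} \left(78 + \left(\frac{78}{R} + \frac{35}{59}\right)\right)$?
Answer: $- \frac{602880}{649} \approx -928.94$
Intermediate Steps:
$R = -66$ ($R = - 2 \left(\left(0 + 3\right) + 0\right) 11 = - 2 \left(3 + 0\right) 11 = \left(-2\right) 3 \cdot 11 = \left(-6\right) 11 = -66$)
$f{\left(10,5 \right)} \left(78 + \left(\frac{78}{R} + \frac{35}{59}\right)\right) = - 12 \left(78 + \left(\frac{78}{-66} + \frac{35}{59}\right)\right) = - 12 \left(78 + \left(78 \left(- \frac{1}{66}\right) + 35 \cdot \frac{1}{59}\right)\right) = - 12 \left(78 + \left(- \frac{13}{11} + \frac{35}{59}\right)\right) = - 12 \left(78 - \frac{382}{649}\right) = \left(-12\right) \frac{50240}{649} = - \frac{602880}{649}$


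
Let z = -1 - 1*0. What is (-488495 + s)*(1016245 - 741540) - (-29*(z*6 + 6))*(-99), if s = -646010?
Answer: -311654196025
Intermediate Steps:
z = -1 (z = -1 + 0 = -1)
(-488495 + s)*(1016245 - 741540) - (-29*(z*6 + 6))*(-99) = (-488495 - 646010)*(1016245 - 741540) - (-29*(-1*6 + 6))*(-99) = -1134505*274705 - (-29*(-6 + 6))*(-99) = -311654196025 - (-29*0)*(-99) = -311654196025 - 0*(-99) = -311654196025 - 1*0 = -311654196025 + 0 = -311654196025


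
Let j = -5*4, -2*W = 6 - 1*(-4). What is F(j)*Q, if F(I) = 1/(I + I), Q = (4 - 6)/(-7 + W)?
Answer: -1/240 ≈ -0.0041667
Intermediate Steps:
W = -5 (W = -(6 - 1*(-4))/2 = -(6 + 4)/2 = -½*10 = -5)
Q = ⅙ (Q = (4 - 6)/(-7 - 5) = -2/(-12) = -2*(-1/12) = ⅙ ≈ 0.16667)
j = -20
F(I) = 1/(2*I)
F(j)*Q = ((½)/(-20))*(⅙) = ((½)*(-1/20))*(⅙) = -1/40*⅙ = -1/240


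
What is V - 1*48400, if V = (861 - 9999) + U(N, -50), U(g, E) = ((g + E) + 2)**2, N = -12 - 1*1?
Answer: -53817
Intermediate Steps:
N = -13 (N = -12 - 1 = -13)
U(g, E) = (2 + E + g)**2 (U(g, E) = ((E + g) + 2)**2 = (2 + E + g)**2)
V = -5417 (V = (861 - 9999) + (2 - 50 - 13)**2 = -9138 + (-61)**2 = -9138 + 3721 = -5417)
V - 1*48400 = -5417 - 1*48400 = -5417 - 48400 = -53817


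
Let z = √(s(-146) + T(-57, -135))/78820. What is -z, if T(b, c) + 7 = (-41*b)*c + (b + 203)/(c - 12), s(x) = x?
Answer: -I*√139201206/1655220 ≈ -0.007128*I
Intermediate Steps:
T(b, c) = -7 + (203 + b)/(-12 + c) - 41*b*c (T(b, c) = -7 + ((-41*b)*c + (b + 203)/(c - 12)) = -7 + (-41*b*c + (203 + b)/(-12 + c)) = -7 + ((203 + b)/(-12 + c) - 41*b*c) = -7 + (203 + b)/(-12 + c) - 41*b*c)
z = I*√139201206/1655220 (z = √(-146 + (287 - 57 - 7*(-135) - 41*(-57)*(-135)² + 492*(-57)*(-135))/(-12 - 135))/78820 = √(-146 + (287 - 57 + 945 - 41*(-57)*18225 + 3785940)/(-147))*(1/78820) = √(-146 - (287 - 57 + 945 + 42591825 + 3785940)/147)*(1/78820) = √(-146 - 1/147*46378940)*(1/78820) = √(-146 - 46378940/147)*(1/78820) = √(-46400402/147)*(1/78820) = (I*√139201206/21)*(1/78820) = I*√139201206/1655220 ≈ 0.007128*I)
-z = -I*√139201206/1655220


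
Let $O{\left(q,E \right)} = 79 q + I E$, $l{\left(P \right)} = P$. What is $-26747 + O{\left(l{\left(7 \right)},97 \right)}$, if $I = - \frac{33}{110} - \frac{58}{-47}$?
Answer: $- \frac{12268597}{470} \approx -26103.0$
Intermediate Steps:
$I = \frac{439}{470}$ ($I = \left(-33\right) \frac{1}{110} - - \frac{58}{47} = - \frac{3}{10} + \frac{58}{47} = \frac{439}{470} \approx 0.93404$)
$O{\left(q,E \right)} = 79 q + \frac{439 E}{470}$
$-26747 + O{\left(l{\left(7 \right)},97 \right)} = -26747 + \left(79 \cdot 7 + \frac{439}{470} \cdot 97\right) = -26747 + \left(553 + \frac{42583}{470}\right) = -26747 + \frac{302493}{470} = - \frac{12268597}{470}$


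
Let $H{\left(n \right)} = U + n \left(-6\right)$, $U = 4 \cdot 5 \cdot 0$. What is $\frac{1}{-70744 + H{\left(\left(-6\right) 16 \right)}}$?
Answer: $- \frac{1}{70168} \approx -1.4252 \cdot 10^{-5}$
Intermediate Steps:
$U = 0$ ($U = 20 \cdot 0 = 0$)
$H{\left(n \right)} = - 6 n$ ($H{\left(n \right)} = 0 + n \left(-6\right) = 0 - 6 n = - 6 n$)
$\frac{1}{-70744 + H{\left(\left(-6\right) 16 \right)}} = \frac{1}{-70744 - 6 \left(\left(-6\right) 16\right)} = \frac{1}{-70744 - -576} = \frac{1}{-70744 + 576} = \frac{1}{-70168} = - \frac{1}{70168}$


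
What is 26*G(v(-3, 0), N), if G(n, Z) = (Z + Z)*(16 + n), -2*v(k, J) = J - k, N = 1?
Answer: 754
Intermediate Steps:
v(k, J) = k/2 - J/2 (v(k, J) = -(J - k)/2 = k/2 - J/2)
G(n, Z) = 2*Z*(16 + n) (G(n, Z) = (2*Z)*(16 + n) = 2*Z*(16 + n))
26*G(v(-3, 0), N) = 26*(2*1*(16 + ((½)*(-3) - ½*0))) = 26*(2*1*(16 + (-3/2 + 0))) = 26*(2*1*(16 - 3/2)) = 26*(2*1*(29/2)) = 26*29 = 754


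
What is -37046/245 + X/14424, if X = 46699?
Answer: -522910249/3533880 ≈ -147.97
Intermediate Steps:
-37046/245 + X/14424 = -37046/245 + 46699/14424 = -522910249/3533880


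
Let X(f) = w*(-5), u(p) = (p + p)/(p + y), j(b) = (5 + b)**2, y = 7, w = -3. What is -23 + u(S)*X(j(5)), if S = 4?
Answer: -133/11 ≈ -12.091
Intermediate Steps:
u(p) = 2*p/(7 + p) (u(p) = (p + p)/(p + 7) = (2*p)/(7 + p) = 2*p/(7 + p))
X(f) = 15 (X(f) = -3*(-5) = 15)
-23 + u(S)*X(j(5)) = -23 + (2*4/(7 + 4))*15 = -23 + (2*4/11)*15 = -23 + (2*4*(1/11))*15 = -23 + (8/11)*15 = -23 + 120/11 = -133/11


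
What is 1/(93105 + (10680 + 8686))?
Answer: 1/112471 ≈ 8.8912e-6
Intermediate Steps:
1/(93105 + (10680 + 8686)) = 1/(93105 + 19366) = 1/112471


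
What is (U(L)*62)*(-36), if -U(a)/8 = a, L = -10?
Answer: -178560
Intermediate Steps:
U(a) = -8*a
(U(L)*62)*(-36) = (-8*(-10)*62)*(-36) = (80*62)*(-36) = 4960*(-36) = -178560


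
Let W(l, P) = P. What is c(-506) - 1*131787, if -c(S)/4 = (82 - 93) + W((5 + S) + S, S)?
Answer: -129719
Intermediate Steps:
c(S) = 44 - 4*S (c(S) = -4*((82 - 93) + S) = -4*(-11 + S) = 44 - 4*S)
c(-506) - 1*131787 = (44 - 4*(-506)) - 1*131787 = (44 + 2024) - 131787 = 2068 - 131787 = -129719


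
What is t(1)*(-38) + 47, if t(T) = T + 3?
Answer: -105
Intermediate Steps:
t(T) = 3 + T
t(1)*(-38) + 47 = (3 + 1)*(-38) + 47 = 4*(-38) + 47 = -152 + 47 = -105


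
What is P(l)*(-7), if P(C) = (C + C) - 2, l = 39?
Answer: -532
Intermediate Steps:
P(C) = -2 + 2*C (P(C) = 2*C - 2 = -2 + 2*C)
P(l)*(-7) = (-2 + 2*39)*(-7) = (-2 + 78)*(-7) = 76*(-7) = -532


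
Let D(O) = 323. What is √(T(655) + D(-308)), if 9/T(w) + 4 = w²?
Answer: 4*√45872736742/47669 ≈ 17.972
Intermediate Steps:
T(w) = 9/(-4 + w²)
√(T(655) + D(-308)) = √(9/(-4 + 655²) + 323) = √(9/(-4 + 429025) + 323) = √(9/429021 + 323) = √(9*(1/429021) + 323) = √(1/47669 + 323) = √(15397088/47669) = 4*√45872736742/47669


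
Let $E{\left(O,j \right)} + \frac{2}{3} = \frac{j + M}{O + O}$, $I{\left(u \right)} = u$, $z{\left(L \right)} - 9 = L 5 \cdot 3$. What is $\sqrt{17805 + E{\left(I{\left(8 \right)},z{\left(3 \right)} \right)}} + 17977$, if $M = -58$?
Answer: $17977 + \frac{\sqrt{640947}}{6} \approx 18110.0$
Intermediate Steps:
$z{\left(L \right)} = 9 + 15 L$ ($z{\left(L \right)} = 9 + L 5 \cdot 3 = 9 + 5 L 3 = 9 + 15 L$)
$E{\left(O,j \right)} = - \frac{2}{3} + \frac{-58 + j}{2 O}$ ($E{\left(O,j \right)} = - \frac{2}{3} + \frac{j - 58}{O + O} = - \frac{2}{3} + \frac{-58 + j}{2 O}$)
$\sqrt{17805 + E{\left(I{\left(8 \right)},z{\left(3 \right)} \right)}} + 17977 = \sqrt{17805 + \frac{-174 - 32 + 3 \left(9 + 15 \cdot 3\right)}{6 \cdot 8}} + 17977 = \sqrt{17805 + \frac{1}{6} \cdot \frac{1}{8} \left(-174 - 32 + 3 \left(9 + 45\right)\right)} + 17977 = \sqrt{17805 + \frac{1}{6} \cdot \frac{1}{8} \left(-174 - 32 + 3 \cdot 54\right)} + 17977 = \sqrt{17805 + \frac{1}{6} \cdot \frac{1}{8} \left(-174 - 32 + 162\right)} + 17977 = \sqrt{17805 + \frac{1}{6} \cdot \frac{1}{8} \left(-44\right)} + 17977 = \sqrt{17805 - \frac{11}{12}} + 17977 = \sqrt{\frac{213649}{12}} + 17977 = \frac{\sqrt{640947}}{6} + 17977 = 17977 + \frac{\sqrt{640947}}{6}$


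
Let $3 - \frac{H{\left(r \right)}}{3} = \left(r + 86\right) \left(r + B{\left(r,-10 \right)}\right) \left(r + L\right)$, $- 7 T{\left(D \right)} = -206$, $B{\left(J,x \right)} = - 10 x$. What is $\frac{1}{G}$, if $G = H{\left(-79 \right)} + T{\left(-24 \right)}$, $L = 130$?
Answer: $- \frac{7}{157168} \approx -4.4538 \cdot 10^{-5}$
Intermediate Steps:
$T{\left(D \right)} = \frac{206}{7}$ ($T{\left(D \right)} = \left(- \frac{1}{7}\right) \left(-206\right) = \frac{206}{7}$)
$H{\left(r \right)} = 9 - 3 \left(86 + r\right) \left(100 + r\right) \left(130 + r\right)$ ($H{\left(r \right)} = 9 - 3 \left(r + 86\right) \left(r - -100\right) \left(r + 130\right) = 9 - 3 \left(86 + r\right) \left(r + 100\right) \left(130 + r\right) = 9 - 3 \left(86 + r\right) \left(100 + r\right) \left(130 + r\right)$)
$G = - \frac{157168}{7}$ ($G = \left(-3353991 - -7768860 - 948 \left(-79\right)^{2} - 3 \left(-79\right)^{3}\right) + \frac{206}{7} = \left(-3353991 + 7768860 - 5916468 - -1479117\right) + \frac{206}{7} = \left(-3353991 + 7768860 - 5916468 + 1479117\right) + \frac{206}{7} = -22482 + \frac{206}{7} = - \frac{157168}{7} \approx -22453.0$)
$\frac{1}{G} = \frac{1}{- \frac{157168}{7}} = - \frac{7}{157168}$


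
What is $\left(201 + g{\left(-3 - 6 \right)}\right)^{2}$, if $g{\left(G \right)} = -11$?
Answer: $36100$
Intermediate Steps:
$\left(201 + g{\left(-3 - 6 \right)}\right)^{2} = \left(201 - 11\right)^{2} = 190^{2} = 36100$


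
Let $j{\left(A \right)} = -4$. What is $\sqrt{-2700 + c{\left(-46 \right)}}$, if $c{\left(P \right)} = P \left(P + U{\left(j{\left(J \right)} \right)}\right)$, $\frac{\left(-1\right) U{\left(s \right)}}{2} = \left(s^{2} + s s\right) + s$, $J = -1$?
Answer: $2 \sqrt{498} \approx 44.632$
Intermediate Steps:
$U{\left(s \right)} = - 4 s^{2} - 2 s$ ($U{\left(s \right)} = - 2 \left(\left(s^{2} + s s\right) + s\right) = - 2 \left(\left(s^{2} + s^{2}\right) + s\right) = - 2 \left(2 s^{2} + s\right) = - 2 \left(s + 2 s^{2}\right) = - 4 s^{2} - 2 s$)
$c{\left(P \right)} = P \left(-56 + P\right)$ ($c{\left(P \right)} = P \left(P - - 8 \left(1 + 2 \left(-4\right)\right)\right) = P \left(P - - 8 \left(1 - 8\right)\right) = P \left(P - \left(-8\right) \left(-7\right)\right) = P \left(P - 56\right) = P \left(-56 + P\right)$)
$\sqrt{-2700 + c{\left(-46 \right)}} = \sqrt{-2700 - 46 \left(-56 - 46\right)} = \sqrt{-2700 - -4692} = \sqrt{-2700 + 4692} = \sqrt{1992} = 2 \sqrt{498}$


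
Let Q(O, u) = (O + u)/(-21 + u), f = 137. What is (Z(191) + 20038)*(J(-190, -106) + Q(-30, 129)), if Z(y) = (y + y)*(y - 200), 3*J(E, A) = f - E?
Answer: 5473850/3 ≈ 1.8246e+6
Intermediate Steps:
J(E, A) = 137/3 - E/3 (J(E, A) = (137 - E)/3 = 137/3 - E/3)
Q(O, u) = (O + u)/(-21 + u)
Z(y) = 2*y*(-200 + y) (Z(y) = (2*y)*(-200 + y) = 2*y*(-200 + y))
(Z(191) + 20038)*(J(-190, -106) + Q(-30, 129)) = (2*191*(-200 + 191) + 20038)*((137/3 - ⅓*(-190)) + (-30 + 129)/(-21 + 129)) = (2*191*(-9) + 20038)*((137/3 + 190/3) + 99/108) = (-3438 + 20038)*(109 + (1/108)*99) = 16600*(109 + 11/12) = 16600*(1319/12) = 5473850/3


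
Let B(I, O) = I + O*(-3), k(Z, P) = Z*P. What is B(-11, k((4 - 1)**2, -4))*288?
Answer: 27936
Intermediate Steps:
k(Z, P) = P*Z
B(I, O) = I - 3*O
B(-11, k((4 - 1)**2, -4))*288 = (-11 - (-12)*(4 - 1)**2)*288 = (-11 - (-12)*3**2)*288 = (-11 - (-12)*9)*288 = (-11 - 3*(-36))*288 = (-11 + 108)*288 = 97*288 = 27936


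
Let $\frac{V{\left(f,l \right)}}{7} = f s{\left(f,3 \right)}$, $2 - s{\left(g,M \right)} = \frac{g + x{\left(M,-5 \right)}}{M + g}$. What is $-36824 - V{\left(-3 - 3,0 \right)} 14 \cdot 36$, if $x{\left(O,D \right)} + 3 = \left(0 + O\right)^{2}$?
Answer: $5512$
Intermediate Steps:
$x{\left(O,D \right)} = -3 + O^{2}$ ($x{\left(O,D \right)} = -3 + \left(0 + O\right)^{2} = -3 + O^{2}$)
$s{\left(g,M \right)} = 2 - \frac{-3 + g + M^{2}}{M + g}$ ($s{\left(g,M \right)} = 2 - \frac{g + \left(-3 + M^{2}\right)}{M + g} = 2 - \frac{-3 + g + M^{2}}{M + g}$)
$V{\left(f,l \right)} = \frac{7 f^{2}}{3 + f}$ ($V{\left(f,l \right)} = 7 f \frac{3 + f - 3^{2} + 2 \cdot 3}{3 + f} = 7 f \frac{3 + f - 9 + 6}{3 + f} = 7 f \frac{f}{3 + f} = 7 \frac{f^{2}}{3 + f} = \frac{7 f^{2}}{3 + f}$)
$-36824 - V{\left(-3 - 3,0 \right)} 14 \cdot 36 = -36824 - \frac{7 \left(-3 - 3\right)^{2}}{3 - 6} \cdot 14 \cdot 36 = -36824 - \frac{7 \left(-6\right)^{2}}{3 - 6} \cdot 14 \cdot 36 = -36824 - 7 \cdot 36 \frac{1}{-3} \cdot 14 \cdot 36 = -36824 - 7 \cdot 36 \left(- \frac{1}{3}\right) 14 \cdot 36 = -36824 - \left(-84\right) 14 \cdot 36 = -36824 - \left(-1176\right) 36 = -36824 - -42336 = -36824 + 42336 = 5512$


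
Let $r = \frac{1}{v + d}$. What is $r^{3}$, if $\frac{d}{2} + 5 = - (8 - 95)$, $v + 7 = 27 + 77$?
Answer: $\frac{1}{17779581} \approx 5.6244 \cdot 10^{-8}$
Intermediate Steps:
$v = 97$ ($v = -7 + \left(27 + 77\right) = -7 + 104 = 97$)
$d = 164$ ($d = -10 + 2 \left(- (8 - 95)\right) = -10 + 2 \left(\left(-1\right) \left(-87\right)\right) = -10 + 2 \cdot 87 = -10 + 174 = 164$)
$r = \frac{1}{261}$ ($r = \frac{1}{97 + 164} = \frac{1}{261} \approx 0.0038314$)
$r^{3} = \left(\frac{1}{261}\right)^{3} = \frac{1}{17779581}$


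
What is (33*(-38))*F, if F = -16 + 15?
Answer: 1254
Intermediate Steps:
F = -1
(33*(-38))*F = (33*(-38))*(-1) = -1254*(-1) = 1254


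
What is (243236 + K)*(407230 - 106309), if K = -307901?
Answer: -19459056465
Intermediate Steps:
(243236 + K)*(407230 - 106309) = (243236 - 307901)*(407230 - 106309) = -64665*300921 = -19459056465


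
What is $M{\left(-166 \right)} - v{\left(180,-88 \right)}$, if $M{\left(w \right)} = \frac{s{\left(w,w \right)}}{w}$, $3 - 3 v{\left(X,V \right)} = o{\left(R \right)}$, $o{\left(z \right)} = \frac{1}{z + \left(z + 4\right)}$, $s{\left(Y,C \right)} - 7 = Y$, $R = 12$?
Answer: $- \frac{211}{6972} \approx -0.030264$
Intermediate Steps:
$s{\left(Y,C \right)} = 7 + Y$
$o{\left(z \right)} = \frac{1}{4 + 2 z}$ ($o{\left(z \right)} = \frac{1}{z + \left(4 + z\right)} = \frac{1}{4 + 2 z}$)
$v{\left(X,V \right)} = \frac{83}{84}$ ($v{\left(X,V \right)} = 1 - \frac{\frac{1}{2} \frac{1}{2 + 12}}{3} = 1 - \frac{\frac{1}{2} \cdot \frac{1}{14}}{3} = 1 - \frac{1}{84} = \frac{83}{84}$)
$M{\left(w \right)} = \frac{7 + w}{w}$
$M{\left(-166 \right)} - v{\left(180,-88 \right)} = \frac{7 - 166}{-166} - \frac{83}{84} = \left(- \frac{1}{166}\right) \left(-159\right) - \frac{83}{84} = \frac{159}{166} - \frac{83}{84} = - \frac{211}{6972}$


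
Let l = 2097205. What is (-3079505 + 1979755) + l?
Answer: 997455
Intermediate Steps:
(-3079505 + 1979755) + l = (-3079505 + 1979755) + 2097205 = -1099750 + 2097205 = 997455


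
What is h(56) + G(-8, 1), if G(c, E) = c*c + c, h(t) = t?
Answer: 112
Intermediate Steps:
G(c, E) = c + c² (G(c, E) = c² + c = c + c²)
h(56) + G(-8, 1) = 56 - 8*(1 - 8) = 56 - 8*(-7) = 56 + 56 = 112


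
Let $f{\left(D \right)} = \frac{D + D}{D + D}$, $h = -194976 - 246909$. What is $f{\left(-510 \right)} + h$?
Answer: $-441884$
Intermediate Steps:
$h = -441885$ ($h = -194976 - 246909 = -441885$)
$f{\left(D \right)} = 1$ ($f{\left(D \right)} = \frac{2 D}{2 D} = 2 D \frac{1}{2 D} = 1$)
$f{\left(-510 \right)} + h = 1 - 441885 = -441884$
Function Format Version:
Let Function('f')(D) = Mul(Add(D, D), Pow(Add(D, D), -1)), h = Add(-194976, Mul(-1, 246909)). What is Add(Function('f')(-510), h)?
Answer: -441884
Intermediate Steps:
h = -441885 (h = Add(-194976, -246909) = -441885)
Function('f')(D) = 1 (Function('f')(D) = Mul(Mul(2, D), Pow(Mul(2, D), -1)) = Mul(Mul(2, D), Mul(Rational(1, 2), Pow(D, -1))) = 1)
Add(Function('f')(-510), h) = Add(1, -441885) = -441884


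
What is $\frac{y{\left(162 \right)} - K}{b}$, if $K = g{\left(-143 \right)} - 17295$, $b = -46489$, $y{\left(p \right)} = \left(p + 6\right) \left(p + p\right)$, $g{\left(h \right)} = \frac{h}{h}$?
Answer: $- \frac{71726}{46489} \approx -1.5429$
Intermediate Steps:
$g{\left(h \right)} = 1$
$y{\left(p \right)} = 2 p \left(6 + p\right)$ ($y{\left(p \right)} = \left(6 + p\right) 2 p = 2 p \left(6 + p\right)$)
$K = -17294$ ($K = 1 - 17295 = -17294$)
$\frac{y{\left(162 \right)} - K}{b} = \frac{2 \cdot 162 \left(6 + 162\right) - -17294}{-46489} = \left(2 \cdot 162 \cdot 168 + 17294\right) \left(- \frac{1}{46489}\right) = \left(54432 + 17294\right) \left(- \frac{1}{46489}\right) = 71726 \left(- \frac{1}{46489}\right) = - \frac{71726}{46489}$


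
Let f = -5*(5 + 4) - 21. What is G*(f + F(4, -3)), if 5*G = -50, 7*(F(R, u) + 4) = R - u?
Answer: 690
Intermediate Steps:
F(R, u) = -4 - u/7 + R/7 (F(R, u) = -4 + (R - u)/7 = -4 + (-u/7 + R/7) = -4 - u/7 + R/7)
f = -66 (f = -5*9 - 21 = -45 - 21 = -66)
G = -10 (G = (⅕)*(-50) = -10)
G*(f + F(4, -3)) = -10*(-66 + (-4 - ⅐*(-3) + (⅐)*4)) = -10*(-66 + (-4 + 3/7 + 4/7)) = -10*(-66 - 3) = -10*(-69) = 690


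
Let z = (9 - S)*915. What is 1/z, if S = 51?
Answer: -1/38430 ≈ -2.6021e-5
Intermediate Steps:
z = -38430 (z = (9 - 1*51)*915 = (9 - 51)*915 = -42*915 = -38430)
1/z = 1/(-38430) = -1/38430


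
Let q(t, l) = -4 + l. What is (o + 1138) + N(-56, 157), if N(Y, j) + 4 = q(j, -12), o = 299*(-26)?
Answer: -6656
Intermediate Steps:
o = -7774
N(Y, j) = -20 (N(Y, j) = -4 + (-4 - 12) = -4 - 16 = -20)
(o + 1138) + N(-56, 157) = (-7774 + 1138) - 20 = -6636 - 20 = -6656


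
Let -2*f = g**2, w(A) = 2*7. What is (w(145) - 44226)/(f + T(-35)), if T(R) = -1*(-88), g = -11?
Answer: -88424/55 ≈ -1607.7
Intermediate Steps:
T(R) = 88
w(A) = 14
f = -121/2 (f = -1/2*(-11)**2 = -1/2*121 = -121/2 ≈ -60.500)
(w(145) - 44226)/(f + T(-35)) = (14 - 44226)/(-121/2 + 88) = -44212/55/2 = -44212*2/55 = -88424/55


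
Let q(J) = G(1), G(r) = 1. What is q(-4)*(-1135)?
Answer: -1135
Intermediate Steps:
q(J) = 1
q(-4)*(-1135) = 1*(-1135) = -1135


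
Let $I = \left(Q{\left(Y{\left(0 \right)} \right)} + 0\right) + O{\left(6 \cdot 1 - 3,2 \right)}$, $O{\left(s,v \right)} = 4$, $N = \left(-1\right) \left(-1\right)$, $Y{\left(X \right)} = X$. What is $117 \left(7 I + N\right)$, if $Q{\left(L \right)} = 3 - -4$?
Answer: $9126$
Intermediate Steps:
$Q{\left(L \right)} = 7$ ($Q{\left(L \right)} = 3 + 4 = 7$)
$N = 1$
$I = 11$ ($I = \left(7 + 0\right) + 4 = 7 + 4 = 11$)
$117 \left(7 I + N\right) = 117 \left(7 \cdot 11 + 1\right) = 117 \left(77 + 1\right) = 117 \cdot 78 = 9126$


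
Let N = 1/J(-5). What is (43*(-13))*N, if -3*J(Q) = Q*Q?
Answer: 1677/25 ≈ 67.080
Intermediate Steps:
J(Q) = -Q**2/3 (J(Q) = -Q*Q/3 = -Q**2/3)
N = -3/25 (N = 1/(-1/3*(-5)**2) = 1/(-1/3*25) = 1/(-25/3) = -3/25 ≈ -0.12000)
(43*(-13))*N = (43*(-13))*(-3/25) = -559*(-3/25) = 1677/25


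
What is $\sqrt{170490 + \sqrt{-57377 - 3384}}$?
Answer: $\sqrt{170490 + i \sqrt{60761}} \approx 412.9 + 0.298 i$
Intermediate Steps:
$\sqrt{170490 + \sqrt{-57377 - 3384}} = \sqrt{170490 + \sqrt{-60761}} = \sqrt{170490 + i \sqrt{60761}}$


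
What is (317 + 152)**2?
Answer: 219961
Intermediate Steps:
(317 + 152)**2 = 469**2 = 219961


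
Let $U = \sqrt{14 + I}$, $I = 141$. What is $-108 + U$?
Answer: $-108 + \sqrt{155} \approx -95.55$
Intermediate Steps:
$U = \sqrt{155}$ ($U = \sqrt{14 + 141} = \sqrt{155} \approx 12.45$)
$-108 + U = -108 + \sqrt{155}$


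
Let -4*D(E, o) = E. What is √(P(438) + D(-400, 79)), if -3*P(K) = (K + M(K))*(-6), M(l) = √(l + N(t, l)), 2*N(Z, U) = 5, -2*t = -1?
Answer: √(976 + √1762) ≈ 31.906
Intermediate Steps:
t = ½ (t = -½*(-1) = ½ ≈ 0.50000)
N(Z, U) = 5/2 (N(Z, U) = (½)*5 = 5/2)
D(E, o) = -E/4
M(l) = √(5/2 + l) (M(l) = √(l + 5/2) = √(5/2 + l))
P(K) = √(10 + 4*K) + 2*K (P(K) = -(K + √(10 + 4*K)/2)*(-6)/3 = -(-6*K - 3*√(10 + 4*K))/3 = √(10 + 4*K) + 2*K)
√(P(438) + D(-400, 79)) = √((√(10 + 4*438) + 2*438) - ¼*(-400)) = √((√(10 + 1752) + 876) + 100) = √((√1762 + 876) + 100) = √((876 + √1762) + 100) = √(976 + √1762)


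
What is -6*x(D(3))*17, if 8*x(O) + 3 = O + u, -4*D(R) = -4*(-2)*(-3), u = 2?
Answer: -255/4 ≈ -63.750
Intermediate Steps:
D(R) = 6 (D(R) = -(-4*(-2))*(-3)/4 = -2*(-3) = -¼*(-24) = 6)
x(O) = -⅛ + O/8 (x(O) = -3/8 + (O + 2)/8 = -3/8 + (2 + O)/8 = -3/8 + (¼ + O/8) = -⅛ + O/8)
-6*x(D(3))*17 = -6*(-⅛ + (⅛)*6)*17 = -6*(-⅛ + ¾)*17 = -6*5/8*17 = -15/4*17 = -255/4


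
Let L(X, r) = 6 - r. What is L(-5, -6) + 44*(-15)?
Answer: -648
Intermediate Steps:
L(-5, -6) + 44*(-15) = (6 - 1*(-6)) + 44*(-15) = (6 + 6) - 660 = 12 - 660 = -648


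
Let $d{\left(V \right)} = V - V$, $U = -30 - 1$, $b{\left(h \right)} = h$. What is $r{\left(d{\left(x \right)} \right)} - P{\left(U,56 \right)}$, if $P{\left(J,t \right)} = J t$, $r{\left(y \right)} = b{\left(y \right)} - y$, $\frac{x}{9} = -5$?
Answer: $1736$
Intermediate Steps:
$x = -45$ ($x = 9 \left(-5\right) = -45$)
$U = -31$ ($U = -30 - 1 = -31$)
$d{\left(V \right)} = 0$
$r{\left(y \right)} = 0$ ($r{\left(y \right)} = y - y = 0$)
$r{\left(d{\left(x \right)} \right)} - P{\left(U,56 \right)} = 0 - \left(-31\right) 56 = 0 - -1736 = 0 + 1736 = 1736$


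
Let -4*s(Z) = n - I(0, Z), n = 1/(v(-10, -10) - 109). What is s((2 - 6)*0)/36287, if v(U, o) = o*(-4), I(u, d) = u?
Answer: 1/10015212 ≈ 9.9848e-8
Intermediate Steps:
v(U, o) = -4*o
n = -1/69 (n = 1/(-4*(-10) - 109) = 1/(40 - 109) = 1/(-69) = -1/69 ≈ -0.014493)
s(Z) = 1/276 (s(Z) = -(-1/69 - 1*0)/4 = -(-1/69 + 0)/4 = -¼*(-1/69) = 1/276)
s((2 - 6)*0)/36287 = (1/276)/36287 = (1/276)*(1/36287) = 1/10015212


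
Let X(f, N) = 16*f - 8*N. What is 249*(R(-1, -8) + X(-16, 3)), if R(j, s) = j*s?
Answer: -67728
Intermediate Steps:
X(f, N) = -8*N + 16*f
249*(R(-1, -8) + X(-16, 3)) = 249*(-1*(-8) + (-8*3 + 16*(-16))) = 249*(8 + (-24 - 256)) = 249*(8 - 280) = 249*(-272) = -67728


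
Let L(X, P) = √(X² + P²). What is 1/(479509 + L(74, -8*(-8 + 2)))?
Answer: 479509/229928873301 - 2*√1945/229928873301 ≈ 2.0851e-6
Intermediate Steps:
L(X, P) = √(P² + X²)
1/(479509 + L(74, -8*(-8 + 2))) = 1/(479509 + √((-8*(-8 + 2))² + 74²)) = 1/(479509 + √((-8*(-6))² + 5476)) = 1/(479509 + √(48² + 5476)) = 1/(479509 + √(2304 + 5476)) = 1/(479509 + √7780) = 1/(479509 + 2*√1945)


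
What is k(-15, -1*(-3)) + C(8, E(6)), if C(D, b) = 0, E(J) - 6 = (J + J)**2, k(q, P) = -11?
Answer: -11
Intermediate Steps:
E(J) = 6 + 4*J**2 (E(J) = 6 + (J + J)**2 = 6 + (2*J)**2 = 6 + 4*J**2)
k(-15, -1*(-3)) + C(8, E(6)) = -11 + 0 = -11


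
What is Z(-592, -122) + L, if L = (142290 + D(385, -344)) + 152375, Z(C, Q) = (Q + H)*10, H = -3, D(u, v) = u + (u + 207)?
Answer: 294392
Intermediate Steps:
D(u, v) = 207 + 2*u (D(u, v) = u + (207 + u) = 207 + 2*u)
Z(C, Q) = -30 + 10*Q (Z(C, Q) = (Q - 3)*10 = (-3 + Q)*10 = -30 + 10*Q)
L = 295642 (L = (142290 + (207 + 2*385)) + 152375 = (142290 + (207 + 770)) + 152375 = (142290 + 977) + 152375 = 143267 + 152375 = 295642)
Z(-592, -122) + L = (-30 + 10*(-122)) + 295642 = (-30 - 1220) + 295642 = -1250 + 295642 = 294392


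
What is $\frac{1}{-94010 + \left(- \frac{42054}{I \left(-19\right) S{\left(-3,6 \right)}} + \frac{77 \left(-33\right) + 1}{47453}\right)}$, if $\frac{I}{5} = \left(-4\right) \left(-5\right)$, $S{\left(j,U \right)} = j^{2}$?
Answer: $- \frac{135241050}{12713685751423} \approx -1.0637 \cdot 10^{-5}$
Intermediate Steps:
$I = 100$ ($I = 5 \left(\left(-4\right) \left(-5\right)\right) = 5 \cdot 20 = 100$)
$\frac{1}{-94010 + \left(- \frac{42054}{I \left(-19\right) S{\left(-3,6 \right)}} + \frac{77 \left(-33\right) + 1}{47453}\right)} = \frac{1}{-94010 + \left(- \frac{42054}{100 \left(-19\right) \left(-3\right)^{2}} + \frac{77 \left(-33\right) + 1}{47453}\right)} = \frac{1}{-94010 + \left(- \frac{42054}{\left(-1900\right) 9} + \left(-2541 + 1\right) \frac{1}{47453}\right)} = \frac{1}{-94010 - \left(\frac{2540}{47453} + \frac{42054}{-17100}\right)} = \frac{1}{-94010 - - \frac{325359077}{135241050}} = \frac{1}{-94010 + \left(\frac{7009}{2850} - \frac{2540}{47453}\right)} = \frac{1}{-94010 + \frac{325359077}{135241050}} = \frac{1}{- \frac{12713685751423}{135241050}} = - \frac{135241050}{12713685751423}$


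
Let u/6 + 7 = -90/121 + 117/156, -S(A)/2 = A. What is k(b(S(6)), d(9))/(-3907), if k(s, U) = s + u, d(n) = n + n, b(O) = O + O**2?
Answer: -21789/945494 ≈ -0.023045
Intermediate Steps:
S(A) = -2*A
u = -10155/242 (u = -42 + 6*(-90/121 + 117/156) = -42 + 6*(-90*1/121 + 117*(1/156)) = -42 + 6*(-90/121 + 3/4) = -42 + 6*(3/484) = -42 + 9/242 = -10155/242 ≈ -41.963)
d(n) = 2*n
k(s, U) = -10155/242 + s (k(s, U) = s - 10155/242 = -10155/242 + s)
k(b(S(6)), d(9))/(-3907) = (-10155/242 + (-2*6)*(1 - 2*6))/(-3907) = (-10155/242 - 12*(1 - 12))*(-1/3907) = (-10155/242 - 12*(-11))*(-1/3907) = (-10155/242 + 132)*(-1/3907) = (21789/242)*(-1/3907) = -21789/945494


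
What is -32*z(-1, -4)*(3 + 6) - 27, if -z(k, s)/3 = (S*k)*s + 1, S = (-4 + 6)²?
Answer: 14661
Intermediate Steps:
S = 4 (S = 2² = 4)
z(k, s) = -3 - 12*k*s (z(k, s) = -3*((4*k)*s + 1) = -3*(4*k*s + 1) = -3*(1 + 4*k*s) = -3 - 12*k*s)
-32*z(-1, -4)*(3 + 6) - 27 = -32*(-3 - 12*(-1)*(-4))*(3 + 6) - 27 = -32*(-3 - 48)*9 - 27 = -(-1632)*9 - 27 = -32*(-459) - 27 = 14688 - 27 = 14661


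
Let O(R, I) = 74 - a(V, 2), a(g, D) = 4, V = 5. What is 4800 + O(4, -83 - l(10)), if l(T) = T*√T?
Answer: 4870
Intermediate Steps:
l(T) = T^(3/2)
O(R, I) = 70 (O(R, I) = 74 - 1*4 = 74 - 4 = 70)
4800 + O(4, -83 - l(10)) = 4800 + 70 = 4870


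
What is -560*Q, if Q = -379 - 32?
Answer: 230160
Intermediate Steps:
Q = -411
-560*Q = -560*(-411) = 230160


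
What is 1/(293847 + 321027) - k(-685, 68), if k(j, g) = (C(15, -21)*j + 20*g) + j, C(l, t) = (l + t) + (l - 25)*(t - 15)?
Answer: 148685756311/614874 ≈ 2.4182e+5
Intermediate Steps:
C(l, t) = l + t + (-25 + l)*(-15 + t) (C(l, t) = (l + t) + (-25 + l)*(-15 + t) = l + t + (-25 + l)*(-15 + t))
k(j, g) = 20*g + 355*j (k(j, g) = ((375 - 24*(-21) - 14*15 + 15*(-21))*j + 20*g) + j = ((375 + 504 - 210 - 315)*j + 20*g) + j = (354*j + 20*g) + j = (20*g + 354*j) + j = 20*g + 355*j)
1/(293847 + 321027) - k(-685, 68) = 1/(293847 + 321027) - (20*68 + 355*(-685)) = 1/614874 - (1360 - 243175) = 1/614874 - 1*(-241815) = 1/614874 + 241815 = 148685756311/614874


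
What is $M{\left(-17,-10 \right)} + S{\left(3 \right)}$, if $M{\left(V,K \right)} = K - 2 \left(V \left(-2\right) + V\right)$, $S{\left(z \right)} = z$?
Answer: $-41$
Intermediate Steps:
$M{\left(V,K \right)} = K + 2 V$ ($M{\left(V,K \right)} = K - 2 \left(- 2 V + V\right) = K - 2 \left(- V\right) = K + 2 V$)
$M{\left(-17,-10 \right)} + S{\left(3 \right)} = \left(-10 + 2 \left(-17\right)\right) + 3 = \left(-10 - 34\right) + 3 = -44 + 3 = -41$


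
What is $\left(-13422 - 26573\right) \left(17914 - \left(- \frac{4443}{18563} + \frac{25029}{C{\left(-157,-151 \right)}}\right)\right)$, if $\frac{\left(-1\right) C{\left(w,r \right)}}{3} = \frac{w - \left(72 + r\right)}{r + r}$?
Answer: $- \frac{25508864631190}{12701} \approx -2.0084 \cdot 10^{9}$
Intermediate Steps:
$C{\left(w,r \right)} = - \frac{3 \left(-72 + w - r\right)}{2 r}$ ($C{\left(w,r \right)} = - 3 \frac{w - \left(72 + r\right)}{r + r} = - 3 \frac{-72 + w - r}{2 r} = - \frac{3 \left(-72 + w - r\right)}{2 r}$)
$\left(-13422 - 26573\right) \left(17914 - \left(- \frac{4443}{18563} + \frac{25029}{C{\left(-157,-151 \right)}}\right)\right) = \left(-13422 - 26573\right) \left(17914 - \left(- \frac{4443}{18563} + 25029 \left(- \frac{302}{3 \left(72 - 151 - -157\right)}\right)\right)\right) = - 39995 \left(17914 - \left(- \frac{4443}{18563} + \frac{25029}{\frac{3}{2} \left(- \frac{1}{151}\right) \left(72 - 151 + 157\right)}\right)\right) = - 39995 \left(17914 - \left(- \frac{4443}{18563} + \frac{25029}{\frac{3}{2} \left(- \frac{1}{151}\right) 78}\right)\right) = - 39995 \left(17914 - \left(- \frac{4443}{18563} + \frac{25029}{- \frac{117}{151}}\right)\right) = - 39995 \left(17914 + \left(\left(-25029\right) \left(- \frac{151}{117}\right) + \frac{4443}{18563}\right)\right) = - 39995 \left(17914 + \left(\frac{419931}{13} + \frac{4443}{18563}\right)\right) = - 39995 \left(17914 + \frac{7795236912}{241319}\right) = \left(-39995\right) \frac{12118225478}{241319} = - \frac{25508864631190}{12701}$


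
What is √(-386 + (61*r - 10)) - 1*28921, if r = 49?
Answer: -28921 + √2593 ≈ -28870.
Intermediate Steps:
√(-386 + (61*r - 10)) - 1*28921 = √(-386 + (61*49 - 10)) - 1*28921 = √(-386 + (2989 - 10)) - 28921 = √(-386 + 2979) - 28921 = √2593 - 28921 = -28921 + √2593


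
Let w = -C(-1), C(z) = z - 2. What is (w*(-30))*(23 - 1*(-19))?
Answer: -3780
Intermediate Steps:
C(z) = -2 + z
w = 3 (w = -(-2 - 1) = -1*(-3) = 3)
(w*(-30))*(23 - 1*(-19)) = (3*(-30))*(23 - 1*(-19)) = -90*(23 + 19) = -90*42 = -3780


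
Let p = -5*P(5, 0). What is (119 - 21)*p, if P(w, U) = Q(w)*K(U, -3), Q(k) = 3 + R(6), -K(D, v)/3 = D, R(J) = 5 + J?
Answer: 0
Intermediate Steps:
K(D, v) = -3*D
Q(k) = 14 (Q(k) = 3 + (5 + 6) = 3 + 11 = 14)
P(w, U) = -42*U (P(w, U) = 14*(-3*U) = -42*U)
p = 0 (p = -(-210)*0 = -5*0 = 0)
(119 - 21)*p = (119 - 21)*0 = 98*0 = 0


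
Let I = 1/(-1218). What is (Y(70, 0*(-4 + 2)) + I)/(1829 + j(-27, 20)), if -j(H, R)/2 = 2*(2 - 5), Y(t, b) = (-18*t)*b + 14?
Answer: 17051/2242338 ≈ 0.0076041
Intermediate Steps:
Y(t, b) = 14 - 18*b*t (Y(t, b) = -18*b*t + 14 = 14 - 18*b*t)
I = -1/1218 ≈ -0.00082102
j(H, R) = 12 (j(H, R) = -4*(2 - 5) = -4*(-3) = -2*(-6) = 12)
(Y(70, 0*(-4 + 2)) + I)/(1829 + j(-27, 20)) = ((14 - 18*0*(-4 + 2)*70) - 1/1218)/(1829 + 12) = ((14 - 18*0*(-2)*70) - 1/1218)/1841 = ((14 - 18*0*70) - 1/1218)*(1/1841) = ((14 + 0) - 1/1218)*(1/1841) = (14 - 1/1218)*(1/1841) = (17051/1218)*(1/1841) = 17051/2242338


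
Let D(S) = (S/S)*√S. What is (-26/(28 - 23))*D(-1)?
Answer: -26*I/5 ≈ -5.2*I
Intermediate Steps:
D(S) = √S (D(S) = 1*√S = √S)
(-26/(28 - 23))*D(-1) = (-26/(28 - 23))*√(-1) = (-26/5)*I = (-26*⅕)*I = -26*I/5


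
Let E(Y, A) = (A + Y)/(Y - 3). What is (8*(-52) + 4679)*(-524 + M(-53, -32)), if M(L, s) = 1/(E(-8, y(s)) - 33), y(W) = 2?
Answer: -37977037/17 ≈ -2.2339e+6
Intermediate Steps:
E(Y, A) = (A + Y)/(-3 + Y)
M(L, s) = -11/357 (M(L, s) = 1/((2 - 8)/(-3 - 8) - 33) = 1/(-6/(-11) - 33) = 1/(-1/11*(-6) - 33) = 1/(6/11 - 33) = 1/(-357/11) = -11/357)
(8*(-52) + 4679)*(-524 + M(-53, -32)) = (8*(-52) + 4679)*(-524 - 11/357) = (-416 + 4679)*(-187079/357) = 4263*(-187079/357) = -37977037/17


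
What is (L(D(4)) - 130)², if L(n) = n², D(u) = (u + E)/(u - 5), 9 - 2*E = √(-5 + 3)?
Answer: 51977/16 + 3961*I*√2/4 ≈ 3248.6 + 1400.4*I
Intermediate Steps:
E = 9/2 - I*√2/2 (E = 9/2 - √(-5 + 3)/2 = 9/2 - I*√2/2 ≈ 4.5 - 0.70711*I)
D(u) = (9/2 + u - I*√2/2)/(-5 + u) (D(u) = (u + (9/2 - I*√2/2))/(u - 5) = (9/2 + u - I*√2/2)/(-5 + u))
(L(D(4)) - 130)² = (((9 + 2*4 - I*√2)/(2*(-5 + 4)))² - 130)² = (((½)*(9 + 8 - I*√2)/(-1))² - 130)² = (((½)*(-1)*(17 - I*√2))² - 130)² = ((-17/2 + I*√2/2)² - 130)² = (-130 + (-17/2 + I*√2/2)²)²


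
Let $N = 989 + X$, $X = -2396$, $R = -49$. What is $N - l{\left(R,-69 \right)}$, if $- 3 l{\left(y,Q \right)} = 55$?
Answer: $- \frac{4166}{3} \approx -1388.7$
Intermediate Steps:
$l{\left(y,Q \right)} = - \frac{55}{3}$ ($l{\left(y,Q \right)} = \left(- \frac{1}{3}\right) 55 = - \frac{55}{3}$)
$N = -1407$ ($N = 989 - 2396 = -1407$)
$N - l{\left(R,-69 \right)} = -1407 - - \frac{55}{3} = -1407 + \frac{55}{3} = - \frac{4166}{3}$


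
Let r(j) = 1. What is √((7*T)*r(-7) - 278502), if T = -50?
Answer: 2*I*√69713 ≈ 528.06*I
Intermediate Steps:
√((7*T)*r(-7) - 278502) = √((7*(-50))*1 - 278502) = √(-350*1 - 278502) = √(-350 - 278502) = √(-278852) = 2*I*√69713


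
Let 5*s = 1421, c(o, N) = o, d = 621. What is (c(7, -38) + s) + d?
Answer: 4561/5 ≈ 912.20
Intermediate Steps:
s = 1421/5 (s = (⅕)*1421 = 1421/5 ≈ 284.20)
(c(7, -38) + s) + d = (7 + 1421/5) + 621 = 1456/5 + 621 = 4561/5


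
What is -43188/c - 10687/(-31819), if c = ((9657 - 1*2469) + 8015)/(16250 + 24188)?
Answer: -55569695555275/483744257 ≈ -1.1487e+5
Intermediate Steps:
c = 15203/40438 (c = ((9657 - 2469) + 8015)/40438 = (7188 + 8015)*(1/40438) = 15203*(1/40438) = 15203/40438 ≈ 0.37596)
-43188/c - 10687/(-31819) = -43188/15203/40438 - 10687/(-31819) = -43188*40438/15203 - 10687*(-1/31819) = -1746436344/15203 + 10687/31819 = -55569695555275/483744257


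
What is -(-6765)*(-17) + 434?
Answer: -114571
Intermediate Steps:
-(-6765)*(-17) + 434 = -615*187 + 434 = -115005 + 434 = -114571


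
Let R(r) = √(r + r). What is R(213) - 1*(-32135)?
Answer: 32135 + √426 ≈ 32156.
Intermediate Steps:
R(r) = √2*√r (R(r) = √(2*r) = √2*√r)
R(213) - 1*(-32135) = √2*√213 - 1*(-32135) = √426 + 32135 = 32135 + √426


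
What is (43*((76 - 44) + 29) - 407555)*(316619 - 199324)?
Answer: -47496498940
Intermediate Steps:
(43*((76 - 44) + 29) - 407555)*(316619 - 199324) = (43*(32 + 29) - 407555)*117295 = (43*61 - 407555)*117295 = (2623 - 407555)*117295 = -404932*117295 = -47496498940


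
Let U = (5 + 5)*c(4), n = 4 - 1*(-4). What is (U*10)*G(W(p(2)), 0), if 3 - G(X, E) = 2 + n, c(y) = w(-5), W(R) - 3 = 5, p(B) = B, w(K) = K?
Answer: 3500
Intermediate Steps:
W(R) = 8 (W(R) = 3 + 5 = 8)
n = 8 (n = 4 + 4 = 8)
c(y) = -5
G(X, E) = -7 (G(X, E) = 3 - (2 + 8) = 3 - 1*10 = 3 - 10 = -7)
U = -50 (U = (5 + 5)*(-5) = 10*(-5) = -50)
(U*10)*G(W(p(2)), 0) = -50*10*(-7) = -500*(-7) = 3500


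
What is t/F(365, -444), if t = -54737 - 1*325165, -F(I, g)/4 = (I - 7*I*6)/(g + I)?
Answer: 15006129/29930 ≈ 501.37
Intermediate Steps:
F(I, g) = 164*I/(I + g) (F(I, g) = -4*(I - 7*I*6)/(g + I) = -4*(I - 42*I)/(I + g) = -4*(-41*I)/(I + g) = -(-164)*I/(I + g) = 164*I/(I + g))
t = -379902 (t = -54737 - 325165 = -379902)
t/F(365, -444) = -379902/(164*365/(365 - 444)) = -379902/(164*365/(-79)) = -379902/(164*365*(-1/79)) = -379902/(-59860/79) = -379902*(-79/59860) = 15006129/29930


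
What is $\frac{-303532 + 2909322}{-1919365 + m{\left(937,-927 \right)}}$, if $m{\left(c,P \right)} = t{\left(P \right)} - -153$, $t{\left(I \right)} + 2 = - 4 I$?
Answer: $- \frac{1302895}{957753} \approx -1.3604$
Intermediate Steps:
$t{\left(I \right)} = -2 - 4 I$
$m{\left(c,P \right)} = 151 - 4 P$ ($m{\left(c,P \right)} = \left(-2 - 4 P\right) - -153 = \left(-2 - 4 P\right) + 153 = 151 - 4 P$)
$\frac{-303532 + 2909322}{-1919365 + m{\left(937,-927 \right)}} = \frac{-303532 + 2909322}{-1919365 + \left(151 - -3708\right)} = \frac{2605790}{-1919365 + \left(151 + 3708\right)} = \frac{2605790}{-1919365 + 3859} = \frac{2605790}{-1915506} = 2605790 \left(- \frac{1}{1915506}\right) = - \frac{1302895}{957753}$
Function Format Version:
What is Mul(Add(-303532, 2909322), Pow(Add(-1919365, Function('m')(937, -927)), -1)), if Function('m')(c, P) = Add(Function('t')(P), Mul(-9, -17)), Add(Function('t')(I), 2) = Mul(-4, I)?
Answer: Rational(-1302895, 957753) ≈ -1.3604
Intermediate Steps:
Function('t')(I) = Add(-2, Mul(-4, I))
Function('m')(c, P) = Add(151, Mul(-4, P)) (Function('m')(c, P) = Add(Add(-2, Mul(-4, P)), Mul(-9, -17)) = Add(Add(-2, Mul(-4, P)), 153) = Add(151, Mul(-4, P)))
Mul(Add(-303532, 2909322), Pow(Add(-1919365, Function('m')(937, -927)), -1)) = Mul(Add(-303532, 2909322), Pow(Add(-1919365, Add(151, Mul(-4, -927))), -1)) = Mul(2605790, Pow(Add(-1919365, Add(151, 3708)), -1)) = Mul(2605790, Pow(Add(-1919365, 3859), -1)) = Mul(2605790, Pow(-1915506, -1)) = Mul(2605790, Rational(-1, 1915506)) = Rational(-1302895, 957753)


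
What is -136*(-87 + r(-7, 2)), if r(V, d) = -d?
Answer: 12104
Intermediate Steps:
-136*(-87 + r(-7, 2)) = -136*(-87 - 1*2) = -136*(-87 - 2) = -136*(-89) = 12104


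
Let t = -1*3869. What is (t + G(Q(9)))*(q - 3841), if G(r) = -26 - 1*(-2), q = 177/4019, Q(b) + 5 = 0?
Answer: 60095470186/4019 ≈ 1.4953e+7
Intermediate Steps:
Q(b) = -5 (Q(b) = -5 + 0 = -5)
q = 177/4019 (q = 177*(1/4019) = 177/4019 ≈ 0.044041)
t = -3869
G(r) = -24 (G(r) = -26 + 2 = -24)
(t + G(Q(9)))*(q - 3841) = (-3869 - 24)*(177/4019 - 3841) = -3893*(-15436802/4019) = 60095470186/4019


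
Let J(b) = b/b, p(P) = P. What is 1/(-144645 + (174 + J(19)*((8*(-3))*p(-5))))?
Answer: -1/144351 ≈ -6.9276e-6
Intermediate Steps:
J(b) = 1
1/(-144645 + (174 + J(19)*((8*(-3))*p(-5)))) = 1/(-144645 + (174 + 1*((8*(-3))*(-5)))) = 1/(-144645 + (174 + 1*(-24*(-5)))) = 1/(-144645 + (174 + 1*120)) = 1/(-144645 + (174 + 120)) = 1/(-144645 + 294) = 1/(-144351) = -1/144351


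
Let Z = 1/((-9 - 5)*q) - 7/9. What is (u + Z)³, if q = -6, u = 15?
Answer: 46152383003/16003008 ≈ 2884.0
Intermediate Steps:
Z = -193/252 (Z = 1/(-9 - 5*(-6)) - 7/9 = -⅙/(-14) - 7*⅑ = -1/14*(-⅙) - 7/9 = 1/84 - 7/9 = -193/252 ≈ -0.76587)
(u + Z)³ = (15 - 193/252)³ = (3587/252)³ = 46152383003/16003008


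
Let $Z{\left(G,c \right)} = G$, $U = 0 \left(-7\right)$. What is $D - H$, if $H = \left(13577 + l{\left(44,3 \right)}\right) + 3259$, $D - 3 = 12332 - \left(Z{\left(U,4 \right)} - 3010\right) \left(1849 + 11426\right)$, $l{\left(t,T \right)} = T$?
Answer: $39953246$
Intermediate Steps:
$U = 0$
$D = 39970085$ ($D = 3 - \left(-12332 + \left(0 - 3010\right) \left(1849 + 11426\right)\right) = 3 - \left(-12332 - 39957750\right) = 3 + \left(12332 - -39957750\right) = 3 + \left(12332 + 39957750\right) = 3 + 39970082 = 39970085$)
$H = 16839$ ($H = \left(13577 + 3\right) + 3259 = 13580 + 3259 = 16839$)
$D - H = 39970085 - 16839 = 39953246$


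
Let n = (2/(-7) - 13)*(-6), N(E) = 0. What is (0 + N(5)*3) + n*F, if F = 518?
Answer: 41292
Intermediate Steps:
n = 558/7 (n = (2*(-⅐) - 13)*(-6) = (-2/7 - 13)*(-6) = -93/7*(-6) = 558/7 ≈ 79.714)
(0 + N(5)*3) + n*F = (0 + 0*3) + (558/7)*518 = (0 + 0) + 41292 = 0 + 41292 = 41292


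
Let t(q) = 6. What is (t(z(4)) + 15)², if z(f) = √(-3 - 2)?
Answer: 441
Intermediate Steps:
z(f) = I*√5 (z(f) = √(-5) = I*√5)
(t(z(4)) + 15)² = (6 + 15)² = 21² = 441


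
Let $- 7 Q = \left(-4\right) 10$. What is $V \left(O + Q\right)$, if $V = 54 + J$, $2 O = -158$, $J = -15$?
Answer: $- \frac{20007}{7} \approx -2858.1$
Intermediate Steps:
$O = -79$ ($O = \frac{1}{2} \left(-158\right) = -79$)
$V = 39$ ($V = 54 - 15 = 39$)
$Q = \frac{40}{7}$ ($Q = - \frac{\left(-4\right) 10}{7} = \left(- \frac{1}{7}\right) \left(-40\right) = \frac{40}{7} \approx 5.7143$)
$V \left(O + Q\right) = 39 \left(-79 + \frac{40}{7}\right) = 39 \left(- \frac{513}{7}\right) = - \frac{20007}{7}$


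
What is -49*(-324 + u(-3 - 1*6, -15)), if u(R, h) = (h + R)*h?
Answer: -1764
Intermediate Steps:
u(R, h) = h*(R + h) (u(R, h) = (R + h)*h = h*(R + h))
-49*(-324 + u(-3 - 1*6, -15)) = -49*(-324 - 15*((-3 - 1*6) - 15)) = -49*(-324 - 15*((-3 - 6) - 15)) = -49*(-324 - 15*(-9 - 15)) = -49*(-324 - 15*(-24)) = -49*(-324 + 360) = -49*36 = -1764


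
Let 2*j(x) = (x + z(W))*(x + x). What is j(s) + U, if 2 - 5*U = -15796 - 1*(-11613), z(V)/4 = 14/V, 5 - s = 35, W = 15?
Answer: 1625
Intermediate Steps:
s = -30 (s = 5 - 1*35 = 5 - 35 = -30)
z(V) = 56/V (z(V) = 4*(14/V) = 56/V)
U = 837 (U = 2/5 - (-15796 - 1*(-11613))/5 = 2/5 - (-15796 + 11613)/5 = 2/5 - 1/5*(-4183) = 2/5 + 4183/5 = 837)
j(x) = x*(56/15 + x) (j(x) = ((x + 56/15)*(x + x))/2 = ((x + 56*(1/15))*(2*x))/2 = ((x + 56/15)*(2*x))/2 = ((56/15 + x)*(2*x))/2 = (2*x*(56/15 + x))/2 = x*(56/15 + x))
j(s) + U = (1/15)*(-30)*(56 + 15*(-30)) + 837 = (1/15)*(-30)*(56 - 450) + 837 = (1/15)*(-30)*(-394) + 837 = 788 + 837 = 1625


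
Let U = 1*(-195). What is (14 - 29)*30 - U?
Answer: -255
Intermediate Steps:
U = -195
(14 - 29)*30 - U = (14 - 29)*30 - 1*(-195) = -15*30 + 195 = -450 + 195 = -255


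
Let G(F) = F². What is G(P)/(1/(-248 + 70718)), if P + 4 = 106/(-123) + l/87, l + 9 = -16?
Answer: 91083606030/48749 ≈ 1.8684e+6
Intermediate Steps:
l = -25 (l = -9 - 16 = -25)
P = -18367/3567 (P = -4 + (106/(-123) - 25/87) = -4 + (106*(-1/123) - 25*1/87) = -4 + (-106/123 - 25/87) = -4 - 4099/3567 = -18367/3567 ≈ -5.1491)
G(P)/(1/(-248 + 70718)) = (-18367/3567)²/(1/(-248 + 70718)) = 337346689/(12723489*(1/70470)) = (337346689/12723489)*70470 = 91083606030/48749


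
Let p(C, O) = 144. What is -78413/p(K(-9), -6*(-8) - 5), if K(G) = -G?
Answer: -78413/144 ≈ -544.54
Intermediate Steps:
-78413/p(K(-9), -6*(-8) - 5) = -78413/144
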